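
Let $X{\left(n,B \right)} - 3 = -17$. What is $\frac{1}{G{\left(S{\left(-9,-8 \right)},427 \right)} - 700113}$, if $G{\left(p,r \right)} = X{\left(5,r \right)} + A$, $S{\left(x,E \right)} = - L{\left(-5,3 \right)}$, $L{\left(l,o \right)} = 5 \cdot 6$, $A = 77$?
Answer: $- \frac{1}{700050} \approx -1.4285 \cdot 10^{-6}$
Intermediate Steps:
$X{\left(n,B \right)} = -14$ ($X{\left(n,B \right)} = 3 - 17 = -14$)
$L{\left(l,o \right)} = 30$
$S{\left(x,E \right)} = -30$ ($S{\left(x,E \right)} = \left(-1\right) 30 = -30$)
$G{\left(p,r \right)} = 63$ ($G{\left(p,r \right)} = -14 + 77 = 63$)
$\frac{1}{G{\left(S{\left(-9,-8 \right)},427 \right)} - 700113} = \frac{1}{63 - 700113} = \frac{1}{-700050} = - \frac{1}{700050}$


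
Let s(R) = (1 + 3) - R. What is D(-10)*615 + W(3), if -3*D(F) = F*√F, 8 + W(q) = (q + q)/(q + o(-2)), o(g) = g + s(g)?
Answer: -50/7 + 2050*I*√10 ≈ -7.1429 + 6482.7*I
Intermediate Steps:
s(R) = 4 - R
o(g) = 4 (o(g) = g + (4 - g) = 4)
W(q) = -8 + 2*q/(4 + q) (W(q) = -8 + (q + q)/(q + 4) = -8 + (2*q)/(4 + q) = -8 + 2*q/(4 + q))
D(F) = -F^(3/2)/3 (D(F) = -F*√F/3 = -F^(3/2)/3)
D(-10)*615 + W(3) = -(-10)*I*√10/3*615 + 2*(-16 - 3*3)/(4 + 3) = -(-10)*I*√10/3*615 + 2*(-16 - 9)/7 = (10*I*√10/3)*615 + 2*(⅐)*(-25) = 2050*I*√10 - 50/7 = -50/7 + 2050*I*√10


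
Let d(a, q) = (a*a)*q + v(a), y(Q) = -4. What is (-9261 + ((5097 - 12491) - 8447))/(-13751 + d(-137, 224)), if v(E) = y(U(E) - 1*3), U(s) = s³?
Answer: -3586/598643 ≈ -0.0059902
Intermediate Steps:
v(E) = -4
d(a, q) = -4 + q*a² (d(a, q) = (a*a)*q - 4 = a²*q - 4 = q*a² - 4 = -4 + q*a²)
(-9261 + ((5097 - 12491) - 8447))/(-13751 + d(-137, 224)) = (-9261 + ((5097 - 12491) - 8447))/(-13751 + (-4 + 224*(-137)²)) = (-9261 + (-7394 - 8447))/(-13751 + (-4 + 224*18769)) = (-9261 - 15841)/(-13751 + (-4 + 4204256)) = -25102/(-13751 + 4204252) = -25102/4190501 = -25102*1/4190501 = -3586/598643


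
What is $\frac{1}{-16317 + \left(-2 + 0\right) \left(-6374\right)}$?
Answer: $- \frac{1}{3569} \approx -0.00028019$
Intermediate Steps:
$\frac{1}{-16317 + \left(-2 + 0\right) \left(-6374\right)} = \frac{1}{-16317 - -12748} = \frac{1}{-16317 + 12748} = \frac{1}{-3569} = - \frac{1}{3569}$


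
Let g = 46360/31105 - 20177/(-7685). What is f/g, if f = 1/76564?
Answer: 47808385/15065991122468 ≈ 3.1733e-6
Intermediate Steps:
g = 196776437/47808385 (g = 46360*(1/31105) - 20177*(-1/7685) = 9272/6221 + 20177/7685 = 196776437/47808385 ≈ 4.1159)
f = 1/76564 ≈ 1.3061e-5
f/g = 1/(76564*(196776437/47808385)) = (1/76564)*(47808385/196776437) = 47808385/15065991122468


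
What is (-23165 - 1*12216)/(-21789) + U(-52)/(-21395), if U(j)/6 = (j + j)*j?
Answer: 49967023/466175655 ≈ 0.10719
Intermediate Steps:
U(j) = 12*j² (U(j) = 6*((j + j)*j) = 6*((2*j)*j) = 6*(2*j²) = 12*j²)
(-23165 - 1*12216)/(-21789) + U(-52)/(-21395) = (-23165 - 1*12216)/(-21789) + (12*(-52)²)/(-21395) = (-23165 - 12216)*(-1/21789) + (12*2704)*(-1/21395) = -35381*(-1/21789) + 32448*(-1/21395) = 35381/21789 - 32448/21395 = 49967023/466175655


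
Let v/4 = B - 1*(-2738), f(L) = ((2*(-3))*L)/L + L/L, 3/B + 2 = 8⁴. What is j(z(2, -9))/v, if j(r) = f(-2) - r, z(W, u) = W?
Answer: -14329/22418750 ≈ -0.00063915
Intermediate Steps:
B = 3/4094 (B = 3/(-2 + 8⁴) = 3/(-2 + 4096) = 3/4094 ≈ 0.00073278)
f(L) = -5 (f(L) = (-6*L)/L + 1 = -6 + 1 = -5)
j(r) = -5 - r
v = 22418750/2047 (v = 4*(3/4094 - 1*(-2738)) = 4*(3/4094 + 2738) = 4*(11209375/4094) = 22418750/2047 ≈ 10952.)
j(z(2, -9))/v = (-5 - 1*2)/(22418750/2047) = (-5 - 2)*(2047/22418750) = -7*2047/22418750 = -14329/22418750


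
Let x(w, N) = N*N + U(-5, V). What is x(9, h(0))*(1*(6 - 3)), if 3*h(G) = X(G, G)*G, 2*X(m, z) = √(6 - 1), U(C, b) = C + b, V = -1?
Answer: -18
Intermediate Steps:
X(m, z) = √5/2 (X(m, z) = √(6 - 1)/2 = √5/2)
h(G) = G*√5/6 (h(G) = ((√5/2)*G)/3 = (G*√5/2)/3 = G*√5/6)
x(w, N) = -6 + N² (x(w, N) = N*N + (-5 - 1) = N² - 6 = -6 + N²)
x(9, h(0))*(1*(6 - 3)) = (-6 + ((⅙)*0*√5)²)*(1*(6 - 3)) = (-6 + 0²)*(1*3) = (-6 + 0)*3 = -6*3 = -18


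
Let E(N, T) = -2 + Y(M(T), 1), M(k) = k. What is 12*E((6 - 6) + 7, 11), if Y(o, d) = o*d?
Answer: 108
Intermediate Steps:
Y(o, d) = d*o
E(N, T) = -2 + T (E(N, T) = -2 + 1*T = -2 + T)
12*E((6 - 6) + 7, 11) = 12*(-2 + 11) = 12*9 = 108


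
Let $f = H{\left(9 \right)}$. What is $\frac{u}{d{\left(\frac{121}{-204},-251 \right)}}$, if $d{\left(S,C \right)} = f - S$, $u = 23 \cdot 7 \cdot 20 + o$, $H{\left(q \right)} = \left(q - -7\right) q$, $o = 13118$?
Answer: $\frac{3332952}{29497} \approx 112.99$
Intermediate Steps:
$H{\left(q \right)} = q \left(7 + q\right)$ ($H{\left(q \right)} = \left(q + 7\right) q = \left(7 + q\right) q = q \left(7 + q\right)$)
$u = 16338$ ($u = 23 \cdot 7 \cdot 20 + 13118 = 161 \cdot 20 + 13118 = 3220 + 13118 = 16338$)
$f = 144$ ($f = 9 \left(7 + 9\right) = 9 \cdot 16 = 144$)
$d{\left(S,C \right)} = 144 - S$
$\frac{u}{d{\left(\frac{121}{-204},-251 \right)}} = \frac{16338}{144 - \frac{121}{-204}} = \frac{16338}{144 - 121 \left(- \frac{1}{204}\right)} = \frac{16338}{144 - - \frac{121}{204}} = \frac{16338}{144 + \frac{121}{204}} = \frac{16338}{\frac{29497}{204}} = 16338 \cdot \frac{204}{29497} = \frac{3332952}{29497}$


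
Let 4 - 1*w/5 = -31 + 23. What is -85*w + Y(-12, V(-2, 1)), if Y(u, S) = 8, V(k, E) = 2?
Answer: -5092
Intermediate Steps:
w = 60 (w = 20 - 5*(-31 + 23) = 20 - 5*(-8) = 20 + 40 = 60)
-85*w + Y(-12, V(-2, 1)) = -85*60 + 8 = -5100 + 8 = -5092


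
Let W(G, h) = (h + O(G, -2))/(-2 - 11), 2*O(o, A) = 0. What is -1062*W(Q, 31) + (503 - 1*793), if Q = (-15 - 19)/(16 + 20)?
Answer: 29152/13 ≈ 2242.5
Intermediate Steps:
O(o, A) = 0 (O(o, A) = (1/2)*0 = 0)
Q = -17/18 (Q = -34/36 = -34*1/36 = -17/18 ≈ -0.94444)
W(G, h) = -h/13 (W(G, h) = (h + 0)/(-2 - 11) = h/(-13) = h*(-1/13) = -h/13)
-1062*W(Q, 31) + (503 - 1*793) = -(-1062)*31/13 + (503 - 1*793) = -1062*(-31/13) + (503 - 793) = 32922/13 - 290 = 29152/13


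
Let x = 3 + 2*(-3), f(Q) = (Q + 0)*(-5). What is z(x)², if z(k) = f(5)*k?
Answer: 5625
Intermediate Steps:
f(Q) = -5*Q (f(Q) = Q*(-5) = -5*Q)
x = -3 (x = 3 - 6 = -3)
z(k) = -25*k (z(k) = (-5*5)*k = -25*k)
z(x)² = (-25*(-3))² = 75² = 5625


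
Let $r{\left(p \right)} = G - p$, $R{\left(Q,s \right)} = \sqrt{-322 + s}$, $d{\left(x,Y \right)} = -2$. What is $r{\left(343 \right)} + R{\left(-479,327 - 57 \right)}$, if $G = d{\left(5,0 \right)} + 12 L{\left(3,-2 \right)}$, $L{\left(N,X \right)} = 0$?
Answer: $-345 + 2 i \sqrt{13} \approx -345.0 + 7.2111 i$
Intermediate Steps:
$G = -2$ ($G = -2 + 12 \cdot 0 = -2 + 0 = -2$)
$r{\left(p \right)} = -2 - p$
$r{\left(343 \right)} + R{\left(-479,327 - 57 \right)} = \left(-2 - 343\right) + \sqrt{-322 + \left(327 - 57\right)} = -345 + \sqrt{-322 + 270} = -345 + \sqrt{-52} = -345 + 2 i \sqrt{13}$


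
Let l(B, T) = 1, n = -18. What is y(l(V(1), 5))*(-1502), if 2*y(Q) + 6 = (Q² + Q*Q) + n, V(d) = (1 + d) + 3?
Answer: 16522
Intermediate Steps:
V(d) = 4 + d
y(Q) = -12 + Q² (y(Q) = -3 + ((Q² + Q*Q) - 18)/2 = -3 + ((Q² + Q²) - 18)/2 = -3 + (2*Q² - 18)/2 = -3 + (-18 + 2*Q²)/2 = -3 + (-9 + Q²) = -12 + Q²)
y(l(V(1), 5))*(-1502) = (-12 + 1²)*(-1502) = (-12 + 1)*(-1502) = -11*(-1502) = 16522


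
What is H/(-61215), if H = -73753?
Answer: 73753/61215 ≈ 1.2048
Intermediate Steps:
H/(-61215) = -73753/(-61215) = -73753*(-1/61215) = 73753/61215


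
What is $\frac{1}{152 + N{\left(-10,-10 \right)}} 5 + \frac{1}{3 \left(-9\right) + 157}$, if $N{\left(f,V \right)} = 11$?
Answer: $\frac{813}{21190} \approx 0.038367$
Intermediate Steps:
$\frac{1}{152 + N{\left(-10,-10 \right)}} 5 + \frac{1}{3 \left(-9\right) + 157} = \frac{1}{152 + 11} \cdot 5 + \frac{1}{3 \left(-9\right) + 157} = \frac{1}{163} \cdot 5 + \frac{1}{-27 + 157} = \frac{1}{163} \cdot 5 + \frac{1}{130} = \frac{5}{163} + \frac{1}{130} = \frac{813}{21190}$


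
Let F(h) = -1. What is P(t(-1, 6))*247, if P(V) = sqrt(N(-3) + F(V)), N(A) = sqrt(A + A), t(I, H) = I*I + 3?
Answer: 247*sqrt(-1 + I*sqrt(6)) ≈ 224.06 + 333.48*I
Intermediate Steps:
t(I, H) = 3 + I**2 (t(I, H) = I**2 + 3 = 3 + I**2)
N(A) = sqrt(2)*sqrt(A) (N(A) = sqrt(2*A) = sqrt(2)*sqrt(A))
P(V) = sqrt(-1 + I*sqrt(6)) (P(V) = sqrt(sqrt(2)*sqrt(-3) - 1) = sqrt(sqrt(2)*(I*sqrt(3)) - 1) = sqrt(I*sqrt(6) - 1) = sqrt(-1 + I*sqrt(6)))
P(t(-1, 6))*247 = sqrt(-1 + I*sqrt(6))*247 = 247*sqrt(-1 + I*sqrt(6))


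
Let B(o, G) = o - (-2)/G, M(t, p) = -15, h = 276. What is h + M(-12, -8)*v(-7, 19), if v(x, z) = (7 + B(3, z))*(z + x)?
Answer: -29316/19 ≈ -1542.9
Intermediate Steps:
B(o, G) = o + 2/G
v(x, z) = (10 + 2/z)*(x + z) (v(x, z) = (7 + (3 + 2/z))*(z + x) = (10 + 2/z)*(x + z))
h + M(-12, -8)*v(-7, 19) = 276 - 15*(2 + 10*(-7) + 10*19 + 2*(-7)/19) = 276 - 15*(2 - 70 + 190 + 2*(-7)*(1/19)) = 276 - 15*(2 - 70 + 190 - 14/19) = 276 - 15*2304/19 = 276 - 34560/19 = -29316/19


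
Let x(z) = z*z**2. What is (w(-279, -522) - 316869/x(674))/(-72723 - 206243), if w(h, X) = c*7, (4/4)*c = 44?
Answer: -94303746523/85414374507184 ≈ -0.0011041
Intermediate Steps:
c = 44
x(z) = z**3
w(h, X) = 308 (w(h, X) = 44*7 = 308)
(w(-279, -522) - 316869/x(674))/(-72723 - 206243) = (308 - 316869/(674**3))/(-72723 - 206243) = (308 - 316869/306182024)/(-278966) = (308 - 316869*1/306182024)*(-1/278966) = (308 - 316869/306182024)*(-1/278966) = (94303746523/306182024)*(-1/278966) = -94303746523/85414374507184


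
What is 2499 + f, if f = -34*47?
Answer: 901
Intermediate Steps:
f = -1598
2499 + f = 2499 - 1598 = 901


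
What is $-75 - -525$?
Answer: $450$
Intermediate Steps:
$-75 - -525 = -75 + 525 = 450$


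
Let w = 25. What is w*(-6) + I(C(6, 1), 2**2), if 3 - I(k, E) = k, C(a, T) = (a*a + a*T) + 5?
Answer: -194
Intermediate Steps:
C(a, T) = 5 + a**2 + T*a (C(a, T) = (a**2 + T*a) + 5 = 5 + a**2 + T*a)
I(k, E) = 3 - k
w*(-6) + I(C(6, 1), 2**2) = 25*(-6) + (3 - (5 + 6**2 + 1*6)) = -150 + (3 - (5 + 36 + 6)) = -150 + (3 - 1*47) = -150 + (3 - 47) = -150 - 44 = -194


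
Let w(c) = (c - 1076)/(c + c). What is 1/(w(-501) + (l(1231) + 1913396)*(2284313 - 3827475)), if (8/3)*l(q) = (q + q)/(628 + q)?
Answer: -931359/2750005804184265313 ≈ -3.3868e-13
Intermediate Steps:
w(c) = (-1076 + c)/(2*c) (w(c) = (-1076 + c)/((2*c)) = (-1076 + c)*(1/(2*c)) = (-1076 + c)/(2*c))
l(q) = 3*q/(4*(628 + q)) (l(q) = 3*((q + q)/(628 + q))/8 = 3*((2*q)/(628 + q))/8 = 3*(2*q/(628 + q))/8 = 3*q/(4*(628 + q)))
1/(w(-501) + (l(1231) + 1913396)*(2284313 - 3827475)) = 1/((½)*(-1076 - 501)/(-501) + ((¾)*1231/(628 + 1231) + 1913396)*(2284313 - 3827475)) = 1/((½)*(-1/501)*(-1577) + ((¾)*1231/1859 + 1913396)*(-1543162)) = 1/(1577/1002 + ((¾)*1231*(1/1859) + 1913396)*(-1543162)) = 1/(1577/1002 + (3693/7436 + 1913396)*(-1543162)) = 1/(1577/1002 + (14228016349/7436)*(-1543162)) = 1/(1577/1002 - 10978067082577769/3718) = 1/(-2750005804184265313/931359) = -931359/2750005804184265313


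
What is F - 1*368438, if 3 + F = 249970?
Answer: -118471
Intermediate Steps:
F = 249967 (F = -3 + 249970 = 249967)
F - 1*368438 = 249967 - 1*368438 = 249967 - 368438 = -118471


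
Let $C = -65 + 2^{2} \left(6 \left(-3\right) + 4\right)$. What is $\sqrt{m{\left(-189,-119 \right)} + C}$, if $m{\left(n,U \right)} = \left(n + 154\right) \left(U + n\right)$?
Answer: $\sqrt{10659} \approx 103.24$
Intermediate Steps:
$m{\left(n,U \right)} = \left(154 + n\right) \left(U + n\right)$
$C = -121$ ($C = -65 + 4 \left(-18 + 4\right) = -65 + 4 \left(-14\right) = -65 - 56 = -121$)
$\sqrt{m{\left(-189,-119 \right)} + C} = \sqrt{\left(\left(-189\right)^{2} + 154 \left(-119\right) + 154 \left(-189\right) - -22491\right) - 121} = \sqrt{\left(35721 - 18326 - 29106 + 22491\right) - 121} = \sqrt{10780 - 121} = \sqrt{10659}$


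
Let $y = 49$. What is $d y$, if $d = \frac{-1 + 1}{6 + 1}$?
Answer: $0$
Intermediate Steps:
$d = 0$ ($d = \frac{0}{7} = 0 \cdot \frac{1}{7} = 0$)
$d y = 0 \cdot 49 = 0$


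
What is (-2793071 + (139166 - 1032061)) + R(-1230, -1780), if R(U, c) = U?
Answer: -3687196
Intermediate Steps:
(-2793071 + (139166 - 1032061)) + R(-1230, -1780) = (-2793071 + (139166 - 1032061)) - 1230 = (-2793071 - 892895) - 1230 = -3685966 - 1230 = -3687196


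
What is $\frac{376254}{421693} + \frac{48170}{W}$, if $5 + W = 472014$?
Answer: $\frac{197908226096}{199042891237} \approx 0.9943$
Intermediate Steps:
$W = 472009$ ($W = -5 + 472014 = 472009$)
$\frac{376254}{421693} + \frac{48170}{W} = \frac{376254}{421693} + \frac{48170}{472009} = \frac{197908226096}{199042891237}$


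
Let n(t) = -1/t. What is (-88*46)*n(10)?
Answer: 2024/5 ≈ 404.80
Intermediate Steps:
(-88*46)*n(10) = (-88*46)*(-1/10) = -(-4048)/10 = -4048*(-⅒) = 2024/5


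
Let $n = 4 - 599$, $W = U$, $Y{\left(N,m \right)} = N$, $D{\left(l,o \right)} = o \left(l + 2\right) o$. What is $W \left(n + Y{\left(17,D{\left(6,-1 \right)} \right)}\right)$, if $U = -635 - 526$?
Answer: $671058$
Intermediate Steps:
$U = -1161$
$D{\left(l,o \right)} = o^{2} \left(2 + l\right)$ ($D{\left(l,o \right)} = o \left(2 + l\right) o = o o \left(2 + l\right) = o^{2} \left(2 + l\right)$)
$W = -1161$
$n = -595$ ($n = 4 - 599 = -595$)
$W \left(n + Y{\left(17,D{\left(6,-1 \right)} \right)}\right) = - 1161 \left(-595 + 17\right) = \left(-1161\right) \left(-578\right) = 671058$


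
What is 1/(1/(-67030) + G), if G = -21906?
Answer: -67030/1468359181 ≈ -4.5650e-5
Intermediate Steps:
1/(1/(-67030) + G) = 1/(1/(-67030) - 21906) = 1/(-1/67030 - 21906) = 1/(-1468359181/67030) = -67030/1468359181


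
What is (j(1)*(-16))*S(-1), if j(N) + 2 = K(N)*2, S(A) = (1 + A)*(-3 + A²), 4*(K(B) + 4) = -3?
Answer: 0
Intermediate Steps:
K(B) = -19/4 (K(B) = -4 + (¼)*(-3) = -4 - ¾ = -19/4)
j(N) = -23/2 (j(N) = -2 - 19/4*2 = -2 - 19/2 = -23/2)
(j(1)*(-16))*S(-1) = (-23/2*(-16))*(-3 + (-1)² + (-1)³ - 3*(-1)) = 184*(-3 + 1 - 1 + 3) = 184*0 = 0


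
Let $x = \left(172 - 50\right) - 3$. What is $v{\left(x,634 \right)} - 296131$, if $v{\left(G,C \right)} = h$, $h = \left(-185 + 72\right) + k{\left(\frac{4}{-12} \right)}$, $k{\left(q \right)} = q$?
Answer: $- \frac{888733}{3} \approx -2.9624 \cdot 10^{5}$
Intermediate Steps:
$x = 119$ ($x = 122 - 3 = 119$)
$h = - \frac{340}{3}$ ($h = \left(-185 + 72\right) + \frac{4}{-12} = -113 + 4 \left(- \frac{1}{12}\right) = -113 - \frac{1}{3} = - \frac{340}{3} \approx -113.33$)
$v{\left(G,C \right)} = - \frac{340}{3}$
$v{\left(x,634 \right)} - 296131 = - \frac{340}{3} - 296131 = - \frac{888733}{3}$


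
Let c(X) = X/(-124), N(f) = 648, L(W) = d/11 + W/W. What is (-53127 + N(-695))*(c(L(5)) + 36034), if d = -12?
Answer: -2579362634583/1364 ≈ -1.8910e+9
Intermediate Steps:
L(W) = -1/11 (L(W) = -12/11 + W/W = -12*1/11 + 1 = -12/11 + 1 = -1/11)
c(X) = -X/124 (c(X) = X*(-1/124) = -X/124)
(-53127 + N(-695))*(c(L(5)) + 36034) = (-53127 + 648)*(-1/124*(-1/11) + 36034) = -52479*(1/1364 + 36034) = -52479*49150377/1364 = -2579362634583/1364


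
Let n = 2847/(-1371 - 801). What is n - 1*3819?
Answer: -2765905/724 ≈ -3820.3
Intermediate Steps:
n = -949/724 (n = 2847/(-2172) = 2847*(-1/2172) = -949/724 ≈ -1.3108)
n - 1*3819 = -949/724 - 1*3819 = -949/724 - 3819 = -2765905/724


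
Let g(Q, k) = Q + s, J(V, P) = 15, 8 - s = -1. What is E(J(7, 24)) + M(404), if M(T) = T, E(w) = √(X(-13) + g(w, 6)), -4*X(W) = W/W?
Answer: 404 + √95/2 ≈ 408.87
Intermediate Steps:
s = 9 (s = 8 - 1*(-1) = 8 + 1 = 9)
g(Q, k) = 9 + Q (g(Q, k) = Q + 9 = 9 + Q)
X(W) = -¼ (X(W) = -W/(4*W) = -¼*1 = -¼)
E(w) = √(35/4 + w) (E(w) = √(-¼ + (9 + w)) = √(35/4 + w))
E(J(7, 24)) + M(404) = √(35 + 4*15)/2 + 404 = √(35 + 60)/2 + 404 = √95/2 + 404 = 404 + √95/2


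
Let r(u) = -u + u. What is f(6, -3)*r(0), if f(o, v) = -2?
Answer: 0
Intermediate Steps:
r(u) = 0
f(6, -3)*r(0) = -2*0 = 0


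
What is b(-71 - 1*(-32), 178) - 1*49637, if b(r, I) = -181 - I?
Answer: -49996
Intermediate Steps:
b(-71 - 1*(-32), 178) - 1*49637 = (-181 - 1*178) - 1*49637 = (-181 - 178) - 49637 = -359 - 49637 = -49996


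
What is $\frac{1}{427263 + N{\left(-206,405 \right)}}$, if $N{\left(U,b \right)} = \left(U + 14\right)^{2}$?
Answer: $\frac{1}{464127} \approx 2.1546 \cdot 10^{-6}$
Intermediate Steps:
$N{\left(U,b \right)} = \left(14 + U\right)^{2}$
$\frac{1}{427263 + N{\left(-206,405 \right)}} = \frac{1}{427263 + \left(14 - 206\right)^{2}} = \frac{1}{427263 + \left(-192\right)^{2}} = \frac{1}{427263 + 36864} = \frac{1}{464127}$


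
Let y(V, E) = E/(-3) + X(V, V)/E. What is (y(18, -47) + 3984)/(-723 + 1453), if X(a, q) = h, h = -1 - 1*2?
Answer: 281981/51465 ≈ 5.4791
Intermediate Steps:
h = -3 (h = -1 - 2 = -3)
X(a, q) = -3
y(V, E) = -3/E - E/3 (y(V, E) = E/(-3) - 3/E = E*(-1/3) - 3/E = -E/3 - 3/E = -3/E - E/3)
(y(18, -47) + 3984)/(-723 + 1453) = ((-3/(-47) - 1/3*(-47)) + 3984)/(-723 + 1453) = ((-3*(-1/47) + 47/3) + 3984)/730 = ((3/47 + 47/3) + 3984)*(1/730) = (2218/141 + 3984)*(1/730) = (563962/141)*(1/730) = 281981/51465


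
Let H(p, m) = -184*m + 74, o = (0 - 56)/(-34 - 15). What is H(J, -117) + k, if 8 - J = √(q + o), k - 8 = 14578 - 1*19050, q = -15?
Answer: 17138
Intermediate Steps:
o = 8/7 (o = -56/(-49) = -56*(-1/49) = 8/7 ≈ 1.1429)
k = -4464 (k = 8 + (14578 - 1*19050) = 8 + (14578 - 19050) = 8 - 4472 = -4464)
J = 8 - I*√679/7 (J = 8 - √(-15 + 8/7) = 8 - √(-97/7) = 8 - I*√679/7 ≈ 8.0 - 3.7225*I)
H(p, m) = 74 - 184*m
H(J, -117) + k = (74 - 184*(-117)) - 4464 = (74 + 21528) - 4464 = 21602 - 4464 = 17138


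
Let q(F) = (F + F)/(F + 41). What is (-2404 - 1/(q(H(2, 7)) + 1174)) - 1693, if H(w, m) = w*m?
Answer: -264658061/64598 ≈ -4097.0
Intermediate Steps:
H(w, m) = m*w
q(F) = 2*F/(41 + F) (q(F) = (2*F)/(41 + F) = 2*F/(41 + F))
(-2404 - 1/(q(H(2, 7)) + 1174)) - 1693 = (-2404 - 1/(2*(7*2)/(41 + 7*2) + 1174)) - 1693 = (-2404 - 1/(2*14/(41 + 14) + 1174)) - 1693 = (-2404 - 1/(2*14/55 + 1174)) - 1693 = (-2404 - 1/(2*14*(1/55) + 1174)) - 1693 = (-2404 - 1/(28/55 + 1174)) - 1693 = (-2404 - 1/64598/55) - 1693 = (-2404 - 1*55/64598) - 1693 = (-2404 - 55/64598) - 1693 = -155293647/64598 - 1693 = -264658061/64598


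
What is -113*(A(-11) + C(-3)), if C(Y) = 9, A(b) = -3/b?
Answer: -11526/11 ≈ -1047.8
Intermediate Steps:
-113*(A(-11) + C(-3)) = -113*(-3/(-11) + 9) = -113*(-3*(-1/11) + 9) = -113*(3/11 + 9) = -113*102/11 = -11526/11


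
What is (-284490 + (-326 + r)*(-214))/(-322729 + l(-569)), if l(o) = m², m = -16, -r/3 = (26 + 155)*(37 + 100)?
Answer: -15704948/322473 ≈ -48.702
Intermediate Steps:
r = -74391 (r = -3*(26 + 155)*(37 + 100) = -543*137 = -3*24797 = -74391)
l(o) = 256 (l(o) = (-16)² = 256)
(-284490 + (-326 + r)*(-214))/(-322729 + l(-569)) = (-284490 + (-326 - 74391)*(-214))/(-322729 + 256) = (-284490 - 74717*(-214))/(-322473) = (-284490 + 15989438)*(-1/322473) = 15704948*(-1/322473) = -15704948/322473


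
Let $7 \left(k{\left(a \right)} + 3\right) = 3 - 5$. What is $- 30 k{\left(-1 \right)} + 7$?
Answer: $\frac{739}{7} \approx 105.57$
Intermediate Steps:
$k{\left(a \right)} = - \frac{23}{7}$ ($k{\left(a \right)} = -3 + \frac{3 - 5}{7} = -3 + \frac{1}{7} \left(-2\right) = -3 - \frac{2}{7} = - \frac{23}{7}$)
$- 30 k{\left(-1 \right)} + 7 = \left(-30\right) \left(- \frac{23}{7}\right) + 7 = \frac{690}{7} + 7 = \frac{739}{7}$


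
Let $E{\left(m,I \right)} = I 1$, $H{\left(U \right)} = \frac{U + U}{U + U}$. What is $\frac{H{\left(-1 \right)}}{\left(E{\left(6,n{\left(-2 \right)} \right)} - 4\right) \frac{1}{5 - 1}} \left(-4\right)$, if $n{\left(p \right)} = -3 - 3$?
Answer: $\frac{8}{5} \approx 1.6$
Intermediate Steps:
$n{\left(p \right)} = -6$
$H{\left(U \right)} = 1$ ($H{\left(U \right)} = \frac{2 U}{2 U} = 2 U \frac{1}{2 U} = 1$)
$E{\left(m,I \right)} = I$
$\frac{H{\left(-1 \right)}}{\left(E{\left(6,n{\left(-2 \right)} \right)} - 4\right) \frac{1}{5 - 1}} \left(-4\right) = \frac{1}{\left(-6 - 4\right) \frac{1}{5 - 1}} \cdot 1 \left(-4\right) = \frac{1}{\left(-10\right) \frac{1}{4}} \cdot 1 \left(-4\right) = \frac{1}{- \frac{5}{2}} \cdot 1 \left(-4\right) = \left(- \frac{2}{5}\right) 1 \left(-4\right) = \left(- \frac{2}{5}\right) \left(-4\right) = \frac{8}{5}$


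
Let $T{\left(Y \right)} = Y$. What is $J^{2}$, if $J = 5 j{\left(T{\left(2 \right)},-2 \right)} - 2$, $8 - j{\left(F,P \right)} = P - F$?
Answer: $3364$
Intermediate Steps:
$j{\left(F,P \right)} = 8 + F - P$ ($j{\left(F,P \right)} = 8 - \left(P - F\right) = 8 + \left(F - P\right) = 8 + F - P$)
$J = 58$ ($J = 5 \left(8 + 2 - -2\right) - 2 = 5 \left(8 + 2 + 2\right) - 2 = 5 \cdot 12 - 2 = 60 - 2 = 58$)
$J^{2} = 58^{2} = 3364$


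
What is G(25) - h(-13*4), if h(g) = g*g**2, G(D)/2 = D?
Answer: 140658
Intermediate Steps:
G(D) = 2*D
h(g) = g**3
G(25) - h(-13*4) = 2*25 - (-13*4)**3 = 50 - 1*(-52)**3 = 50 - 1*(-140608) = 50 + 140608 = 140658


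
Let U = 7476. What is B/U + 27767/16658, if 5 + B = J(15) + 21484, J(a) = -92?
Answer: 93975123/20755868 ≈ 4.5276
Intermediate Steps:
B = 21387 (B = -5 + (-92 + 21484) = -5 + 21392 = 21387)
B/U + 27767/16658 = 21387/7476 + 27767/16658 = 21387*(1/7476) + 27767*(1/16658) = 7129/2492 + 27767/16658 = 93975123/20755868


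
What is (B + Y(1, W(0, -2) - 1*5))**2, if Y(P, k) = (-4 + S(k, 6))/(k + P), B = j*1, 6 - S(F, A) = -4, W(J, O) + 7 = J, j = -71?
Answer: 619369/121 ≈ 5118.8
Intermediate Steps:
W(J, O) = -7 + J
S(F, A) = 10 (S(F, A) = 6 - 1*(-4) = 6 + 4 = 10)
B = -71 (B = -71*1 = -71)
Y(P, k) = 6/(P + k) (Y(P, k) = (-4 + 10)/(k + P) = 6/(P + k))
(B + Y(1, W(0, -2) - 1*5))**2 = (-71 + 6/(1 + ((-7 + 0) - 1*5)))**2 = (-71 + 6/(1 + (-7 - 5)))**2 = (-71 + 6/(1 - 12))**2 = (-71 + 6/(-11))**2 = (-71 + 6*(-1/11))**2 = (-71 - 6/11)**2 = (-787/11)**2 = 619369/121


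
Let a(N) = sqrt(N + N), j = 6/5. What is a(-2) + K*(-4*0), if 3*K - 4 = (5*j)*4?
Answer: 2*I ≈ 2.0*I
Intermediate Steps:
j = 6/5 (j = 6*(1/5) = 6/5 ≈ 1.2000)
a(N) = sqrt(2)*sqrt(N) (a(N) = sqrt(2*N) = sqrt(2)*sqrt(N))
K = 28/3 (K = 4/3 + ((5*(6/5))*4)/3 = 4/3 + (6*4)/3 = 4/3 + (1/3)*24 = 4/3 + 8 = 28/3 ≈ 9.3333)
a(-2) + K*(-4*0) = sqrt(2)*sqrt(-2) + 28*(-4*0)/3 = sqrt(2)*(I*sqrt(2)) + (28/3)*0 = 2*I + 0 = 2*I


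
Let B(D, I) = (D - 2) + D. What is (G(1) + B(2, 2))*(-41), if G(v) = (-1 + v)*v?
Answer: -82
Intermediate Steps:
G(v) = v*(-1 + v)
B(D, I) = -2 + 2*D (B(D, I) = (-2 + D) + D = -2 + 2*D)
(G(1) + B(2, 2))*(-41) = (1*(-1 + 1) + (-2 + 2*2))*(-41) = (1*0 + (-2 + 4))*(-41) = (0 + 2)*(-41) = 2*(-41) = -82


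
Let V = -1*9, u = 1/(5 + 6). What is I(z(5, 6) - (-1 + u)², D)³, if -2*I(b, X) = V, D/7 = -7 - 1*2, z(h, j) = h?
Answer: 729/8 ≈ 91.125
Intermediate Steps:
u = 1/11 ≈ 0.090909
D = -63 (D = 7*(-7 - 1*2) = 7*(-7 - 2) = 7*(-9) = -63)
V = -9
I(b, X) = 9/2 (I(b, X) = -½*(-9) = 9/2)
I(z(5, 6) - (-1 + u)², D)³ = (9/2)³ = 729/8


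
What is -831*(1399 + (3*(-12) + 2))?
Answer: -1134315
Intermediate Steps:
-831*(1399 + (3*(-12) + 2)) = -831*(1399 + (-36 + 2)) = -831*(1399 - 34) = -831*1365 = -1134315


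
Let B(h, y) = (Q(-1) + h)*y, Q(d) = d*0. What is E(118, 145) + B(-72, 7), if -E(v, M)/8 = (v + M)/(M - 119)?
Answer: -7604/13 ≈ -584.92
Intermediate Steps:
Q(d) = 0
E(v, M) = -8*(M + v)/(-119 + M) (E(v, M) = -8*(v + M)/(M - 119) = -8*(M + v)/(-119 + M))
B(h, y) = h*y (B(h, y) = (0 + h)*y = h*y)
E(118, 145) + B(-72, 7) = 8*(-1*145 - 1*118)/(-119 + 145) - 72*7 = 8*(-145 - 118)/26 - 504 = 8*(1/26)*(-263) - 504 = -1052/13 - 504 = -7604/13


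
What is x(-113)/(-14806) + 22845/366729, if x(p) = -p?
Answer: 8994021/164539078 ≈ 0.054662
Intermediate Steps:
x(-113)/(-14806) + 22845/366729 = -1*(-113)/(-14806) + 22845/366729 = 113*(-1/14806) + 22845*(1/366729) = -113/14806 + 7615/122243 = 8994021/164539078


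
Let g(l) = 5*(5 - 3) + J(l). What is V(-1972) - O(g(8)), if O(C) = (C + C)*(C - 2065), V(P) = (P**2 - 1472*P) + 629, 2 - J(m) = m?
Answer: 6808685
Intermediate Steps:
J(m) = 2 - m
V(P) = 629 + P**2 - 1472*P
g(l) = 12 - l (g(l) = 5*(5 - 3) + (2 - l) = 5*2 + (2 - l) = 10 + (2 - l) = 12 - l)
O(C) = 2*C*(-2065 + C) (O(C) = (2*C)*(-2065 + C) = 2*C*(-2065 + C))
V(-1972) - O(g(8)) = (629 + (-1972)**2 - 1472*(-1972)) - 2*(12 - 1*8)*(-2065 + (12 - 1*8)) = (629 + 3888784 + 2902784) - 2*(12 - 8)*(-2065 + (12 - 8)) = 6792197 - 2*4*(-2065 + 4) = 6792197 - 2*4*(-2061) = 6792197 - 1*(-16488) = 6792197 + 16488 = 6808685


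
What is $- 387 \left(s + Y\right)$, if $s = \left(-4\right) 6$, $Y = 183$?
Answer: $-61533$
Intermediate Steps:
$s = -24$
$- 387 \left(s + Y\right) = - 387 \left(-24 + 183\right) = \left(-387\right) 159 = -61533$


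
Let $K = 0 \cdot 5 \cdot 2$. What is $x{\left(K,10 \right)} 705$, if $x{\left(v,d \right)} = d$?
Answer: $7050$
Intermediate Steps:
$K = 0$ ($K = 0 \cdot 2 = 0$)
$x{\left(K,10 \right)} 705 = 10 \cdot 705 = 7050$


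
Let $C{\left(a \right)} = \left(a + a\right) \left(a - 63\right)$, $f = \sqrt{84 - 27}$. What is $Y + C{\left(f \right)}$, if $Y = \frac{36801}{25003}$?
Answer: $\frac{2887143}{25003} - 126 \sqrt{57} \approx -835.81$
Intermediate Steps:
$Y = \frac{36801}{25003}$ ($Y = 36801 \cdot \frac{1}{25003} = \frac{36801}{25003} \approx 1.4719$)
$f = \sqrt{57} \approx 7.5498$
$C{\left(a \right)} = 2 a \left(-63 + a\right)$
$Y + C{\left(f \right)} = \frac{36801}{25003} + 2 \sqrt{57} \left(-63 + \sqrt{57}\right)$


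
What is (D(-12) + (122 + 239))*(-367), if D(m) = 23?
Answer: -140928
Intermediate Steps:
(D(-12) + (122 + 239))*(-367) = (23 + (122 + 239))*(-367) = (23 + 361)*(-367) = 384*(-367) = -140928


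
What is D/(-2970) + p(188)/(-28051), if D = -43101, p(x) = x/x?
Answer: 134335909/9256830 ≈ 14.512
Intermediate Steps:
p(x) = 1
D/(-2970) + p(188)/(-28051) = -43101/(-2970) + 1/(-28051) = -43101*(-1/2970) + 1*(-1/28051) = 4789/330 - 1/28051 = 134335909/9256830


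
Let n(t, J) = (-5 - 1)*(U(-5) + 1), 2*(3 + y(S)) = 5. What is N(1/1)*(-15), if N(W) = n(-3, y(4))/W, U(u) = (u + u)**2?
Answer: 9090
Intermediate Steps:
y(S) = -1/2 (y(S) = -3 + (1/2)*5 = -3 + 5/2 = -1/2)
U(u) = 4*u**2 (U(u) = (2*u)**2 = 4*u**2)
n(t, J) = -606 (n(t, J) = (-5 - 1)*(4*(-5)**2 + 1) = -6*(4*25 + 1) = -6*(100 + 1) = -6*101 = -606)
N(W) = -606/W
N(1/1)*(-15) = -606/(1/1)*(-15) = -606/1*(-15) = -606*1*(-15) = -606*(-15) = 9090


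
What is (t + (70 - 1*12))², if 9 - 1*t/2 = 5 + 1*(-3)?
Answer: 5184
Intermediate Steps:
t = 14 (t = 18 - 2*(5 + 1*(-3)) = 18 - 2*(5 - 3) = 18 - 2*2 = 18 - 4 = 14)
(t + (70 - 1*12))² = (14 + (70 - 1*12))² = (14 + (70 - 12))² = (14 + 58)² = 72² = 5184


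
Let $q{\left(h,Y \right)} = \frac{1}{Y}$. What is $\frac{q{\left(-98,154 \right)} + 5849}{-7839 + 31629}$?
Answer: $\frac{300249}{1221220} \approx 0.24586$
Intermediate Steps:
$\frac{q{\left(-98,154 \right)} + 5849}{-7839 + 31629} = \frac{\frac{1}{154} + 5849}{-7839 + 31629} = \frac{\frac{1}{154} + 5849}{23790} = \frac{900747}{154} \cdot \frac{1}{23790} = \frac{300249}{1221220}$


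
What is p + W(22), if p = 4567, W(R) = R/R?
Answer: 4568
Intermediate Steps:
W(R) = 1
p + W(22) = 4567 + 1 = 4568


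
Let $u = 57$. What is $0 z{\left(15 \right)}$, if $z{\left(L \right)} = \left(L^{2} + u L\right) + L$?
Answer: $0$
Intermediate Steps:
$z{\left(L \right)} = L^{2} + 58 L$ ($z{\left(L \right)} = \left(L^{2} + 57 L\right) + L = L^{2} + 58 L$)
$0 z{\left(15 \right)} = 0 \cdot 15 \left(58 + 15\right) = 0 \cdot 15 \cdot 73 = 0 \cdot 1095 = 0$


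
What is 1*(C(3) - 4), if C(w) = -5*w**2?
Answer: -49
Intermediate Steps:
1*(C(3) - 4) = 1*(-5*3**2 - 4) = 1*(-5*9 - 4) = 1*(-45 - 4) = 1*(-49) = -49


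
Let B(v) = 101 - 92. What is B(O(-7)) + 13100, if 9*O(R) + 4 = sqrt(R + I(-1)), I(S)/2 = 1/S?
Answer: 13109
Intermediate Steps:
I(S) = 2/S
O(R) = -4/9 + sqrt(-2 + R)/9 (O(R) = -4/9 + sqrt(R + 2/(-1))/9 = -4/9 + sqrt(R + 2*(-1))/9 = -4/9 + sqrt(R - 2)/9 = -4/9 + sqrt(-2 + R)/9)
B(v) = 9
B(O(-7)) + 13100 = 9 + 13100 = 13109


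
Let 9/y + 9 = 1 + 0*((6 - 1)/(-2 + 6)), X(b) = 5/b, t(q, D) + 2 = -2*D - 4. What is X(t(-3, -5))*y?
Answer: -45/32 ≈ -1.4063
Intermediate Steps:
t(q, D) = -6 - 2*D (t(q, D) = -2 + (-2*D - 4) = -2 + (-4 - 2*D) = -6 - 2*D)
y = -9/8 (y = 9/(-9 + (1 + 0*((6 - 1)/(-2 + 6)))) = 9/(-9 + (1 + 0*(5/4))) = 9/(-9 + (1 + 0)) = 9/(-9 + 1) = 9/(-8) = 9*(-⅛) = -9/8 ≈ -1.1250)
X(t(-3, -5))*y = (5/(-6 - 2*(-5)))*(-9/8) = (5/(-6 + 10))*(-9/8) = (5/4)*(-9/8) = -45/32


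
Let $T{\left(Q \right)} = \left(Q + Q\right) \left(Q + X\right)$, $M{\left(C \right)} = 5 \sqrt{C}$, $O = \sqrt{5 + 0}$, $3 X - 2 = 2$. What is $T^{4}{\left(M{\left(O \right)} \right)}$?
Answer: $\frac{50000 \left(4 + 15 \sqrt[4]{5}\right)^{4}}{81} \approx 3.0122 \cdot 10^{8}$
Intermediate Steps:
$X = \frac{4}{3}$ ($X = \frac{2}{3} + \frac{1}{3} \cdot 2 = \frac{2}{3} + \frac{2}{3} = \frac{4}{3} \approx 1.3333$)
$O = \sqrt{5} \approx 2.2361$
$T{\left(Q \right)} = 2 Q \left(\frac{4}{3} + Q\right)$ ($T{\left(Q \right)} = \left(Q + Q\right) \left(Q + \frac{4}{3}\right) = 2 Q \left(\frac{4}{3} + Q\right)$)
$T^{4}{\left(M{\left(O \right)} \right)} = \left(\frac{2 \cdot 5 \sqrt{\sqrt{5}} \left(4 + 3 \cdot 5 \sqrt{\sqrt{5}}\right)}{3}\right)^{4} = \left(\frac{2 \cdot 5 \sqrt[4]{5} \left(4 + 3 \cdot 5 \sqrt[4]{5}\right)}{3}\right)^{4} = \left(\frac{2 \cdot 5 \sqrt[4]{5} \left(4 + 15 \sqrt[4]{5}\right)}{3}\right)^{4} = \left(\frac{10 \sqrt[4]{5} \left(4 + 15 \sqrt[4]{5}\right)}{3}\right)^{4} = \frac{50000 \left(4 + 15 \sqrt[4]{5}\right)^{4}}{81}$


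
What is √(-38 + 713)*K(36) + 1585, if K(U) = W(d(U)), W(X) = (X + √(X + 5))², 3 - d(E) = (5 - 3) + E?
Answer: 1585 + 17925*√3 - 3150*I*√10 ≈ 32632.0 - 9961.2*I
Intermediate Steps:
d(E) = 1 - E (d(E) = 3 - ((5 - 3) + E) = 3 - (2 + E) = 3 + (-2 - E) = 1 - E)
W(X) = (X + √(5 + X))²
K(U) = (1 + √(6 - U) - U)² (K(U) = ((1 - U) + √(5 + (1 - U)))² = ((1 - U) + √(6 - U))² = (1 + √(6 - U) - U)²)
√(-38 + 713)*K(36) + 1585 = √(-38 + 713)*(1 + √(6 - 1*36) - 1*36)² + 1585 = √675*(1 + √(6 - 36) - 36)² + 1585 = (15*√3)*(1 + √(-30) - 36)² + 1585 = (15*√3)*(1 + I*√30 - 36)² + 1585 = (15*√3)*(-35 + I*√30)² + 1585 = 15*√3*(-35 + I*√30)² + 1585 = 1585 + 15*√3*(-35 + I*√30)²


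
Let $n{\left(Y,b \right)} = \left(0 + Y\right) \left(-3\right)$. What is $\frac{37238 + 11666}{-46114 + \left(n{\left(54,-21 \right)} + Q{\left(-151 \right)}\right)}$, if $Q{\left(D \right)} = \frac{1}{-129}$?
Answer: $- \frac{6308616}{5969605} \approx -1.0568$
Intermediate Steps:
$Q{\left(D \right)} = - \frac{1}{129}$
$n{\left(Y,b \right)} = - 3 Y$ ($n{\left(Y,b \right)} = Y \left(-3\right) = - 3 Y$)
$\frac{37238 + 11666}{-46114 + \left(n{\left(54,-21 \right)} + Q{\left(-151 \right)}\right)} = \frac{37238 + 11666}{-46114 - \frac{20899}{129}} = \frac{48904}{-46114 - \frac{20899}{129}} = \frac{48904}{- \frac{5969605}{129}} = 48904 \left(- \frac{129}{5969605}\right) = - \frac{6308616}{5969605}$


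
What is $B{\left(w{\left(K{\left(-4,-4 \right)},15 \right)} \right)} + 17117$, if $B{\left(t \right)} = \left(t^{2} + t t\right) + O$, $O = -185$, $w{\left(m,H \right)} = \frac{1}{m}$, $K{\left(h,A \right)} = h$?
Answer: $\frac{135457}{8} \approx 16932.0$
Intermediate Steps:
$B{\left(t \right)} = -185 + 2 t^{2}$ ($B{\left(t \right)} = \left(t^{2} + t t\right) - 185 = \left(t^{2} + t^{2}\right) - 185 = 2 t^{2} - 185 = -185 + 2 t^{2}$)
$B{\left(w{\left(K{\left(-4,-4 \right)},15 \right)} \right)} + 17117 = \left(-185 + 2 \left(\frac{1}{-4}\right)^{2}\right) + 17117 = \left(-185 + 2 \left(- \frac{1}{4}\right)^{2}\right) + 17117 = \left(-185 + 2 \cdot \frac{1}{16}\right) + 17117 = \left(-185 + \frac{1}{8}\right) + 17117 = - \frac{1479}{8} + 17117 = \frac{135457}{8}$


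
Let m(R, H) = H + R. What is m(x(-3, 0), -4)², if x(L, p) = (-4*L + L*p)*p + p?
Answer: 16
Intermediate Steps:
x(L, p) = p + p*(-4*L + L*p) (x(L, p) = p*(-4*L + L*p) + p = p + p*(-4*L + L*p))
m(x(-3, 0), -4)² = (-4 + 0*(1 - 4*(-3) - 3*0))² = (-4 + 0*(1 + 12 + 0))² = (-4 + 0*13)² = (-4 + 0)² = (-4)² = 16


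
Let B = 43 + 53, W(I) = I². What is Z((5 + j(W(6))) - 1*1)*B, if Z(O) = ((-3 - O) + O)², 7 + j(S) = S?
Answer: 864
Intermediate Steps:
j(S) = -7 + S
B = 96
Z(O) = 9 (Z(O) = (-3)² = 9)
Z((5 + j(W(6))) - 1*1)*B = 9*96 = 864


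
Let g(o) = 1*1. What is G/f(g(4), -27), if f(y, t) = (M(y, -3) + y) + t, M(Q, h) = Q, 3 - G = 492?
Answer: 489/25 ≈ 19.560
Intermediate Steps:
G = -489 (G = 3 - 1*492 = 3 - 492 = -489)
g(o) = 1
f(y, t) = t + 2*y (f(y, t) = (y + y) + t = 2*y + t = t + 2*y)
G/f(g(4), -27) = -489/(-27 + 2*1) = -489/(-27 + 2) = -489/(-25) = -489*(-1/25) = 489/25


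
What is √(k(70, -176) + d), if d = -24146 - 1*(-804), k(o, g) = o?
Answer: 2*I*√5818 ≈ 152.55*I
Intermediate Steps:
d = -23342 (d = -24146 + 804 = -23342)
√(k(70, -176) + d) = √(70 - 23342) = √(-23272) = 2*I*√5818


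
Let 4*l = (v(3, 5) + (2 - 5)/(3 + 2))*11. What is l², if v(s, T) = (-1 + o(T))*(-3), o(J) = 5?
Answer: 480249/400 ≈ 1200.6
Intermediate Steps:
v(s, T) = -12 (v(s, T) = (-1 + 5)*(-3) = 4*(-3) = -12)
l = -693/20 (l = ((-12 + (2 - 5)/(3 + 2))*11)/4 = ((-12 - 3/5)*11)/4 = ((-12 - 3*⅕)*11)/4 = ((-12 - ⅗)*11)/4 = (-63/5*11)/4 = (¼)*(-693/5) = -693/20 ≈ -34.650)
l² = (-693/20)² = 480249/400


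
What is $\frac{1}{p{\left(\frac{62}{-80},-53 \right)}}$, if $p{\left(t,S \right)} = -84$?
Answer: $- \frac{1}{84} \approx -0.011905$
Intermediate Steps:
$\frac{1}{p{\left(\frac{62}{-80},-53 \right)}} = \frac{1}{-84} = - \frac{1}{84}$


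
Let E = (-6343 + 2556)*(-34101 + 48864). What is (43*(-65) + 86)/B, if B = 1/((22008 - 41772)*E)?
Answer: -2993324326197156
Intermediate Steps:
E = -55907481 (E = -3787*14763 = -55907481)
B = 1/1104955454484 (B = 1/((22008 - 41772)*(-55907481)) = -1/55907481/(-19764) = -1/19764*(-1/55907481) = 1/1104955454484 ≈ 9.0501e-13)
(43*(-65) + 86)/B = (43*(-65) + 86)/(1/1104955454484) = (-2795 + 86)*1104955454484 = -2709*1104955454484 = -2993324326197156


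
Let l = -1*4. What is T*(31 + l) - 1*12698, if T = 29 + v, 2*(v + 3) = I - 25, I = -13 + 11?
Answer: -24721/2 ≈ -12361.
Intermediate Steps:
I = -2
l = -4
v = -33/2 (v = -3 + (-2 - 25)/2 = -3 + (1/2)*(-27) = -3 - 27/2 = -33/2 ≈ -16.500)
T = 25/2 (T = 29 - 33/2 = 25/2 ≈ 12.500)
T*(31 + l) - 1*12698 = 25*(31 - 4)/2 - 1*12698 = (25/2)*27 - 12698 = 675/2 - 12698 = -24721/2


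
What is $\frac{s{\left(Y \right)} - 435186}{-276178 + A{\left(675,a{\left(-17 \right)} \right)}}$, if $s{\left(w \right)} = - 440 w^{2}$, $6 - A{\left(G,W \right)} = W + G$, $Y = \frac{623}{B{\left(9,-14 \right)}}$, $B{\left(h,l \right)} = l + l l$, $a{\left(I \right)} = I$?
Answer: $\frac{37208872}{23392135} \approx 1.5907$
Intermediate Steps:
$B{\left(h,l \right)} = l + l^{2}$
$Y = \frac{89}{26}$ ($Y = \frac{623}{\left(-14\right) \left(1 - 14\right)} = \frac{623}{\left(-14\right) \left(-13\right)} = \frac{623}{182} = 623 \cdot \frac{1}{182} = \frac{89}{26} \approx 3.4231$)
$A{\left(G,W \right)} = 6 - G - W$ ($A{\left(G,W \right)} = 6 - \left(W + G\right) = 6 - \left(G + W\right) = 6 - G - W$)
$\frac{s{\left(Y \right)} - 435186}{-276178 + A{\left(675,a{\left(-17 \right)} \right)}} = \frac{- 440 \left(\frac{89}{26}\right)^{2} - 435186}{-276178 - 652} = \frac{\left(-440\right) \frac{7921}{676} - 435186}{-276178 + \left(6 - 675 + 17\right)} = \frac{- \frac{871310}{169} - 435186}{-276178 - 652} = - \frac{74417744}{169 \left(-276830\right)} = \left(- \frac{74417744}{169}\right) \left(- \frac{1}{276830}\right) = \frac{37208872}{23392135}$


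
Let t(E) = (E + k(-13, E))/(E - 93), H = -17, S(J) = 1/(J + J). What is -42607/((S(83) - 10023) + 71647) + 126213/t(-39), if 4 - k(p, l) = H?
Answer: 9468108079008/10229585 ≈ 9.2556e+5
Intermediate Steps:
S(J) = 1/(2*J)
k(p, l) = 21 (k(p, l) = 4 - 1*(-17) = 4 + 17 = 21)
t(E) = (21 + E)/(-93 + E) (t(E) = (E + 21)/(E - 93) = (21 + E)/(-93 + E))
-42607/((S(83) - 10023) + 71647) + 126213/t(-39) = -42607/(((1/2)/83 - 10023) + 71647) + 126213/(((21 - 39)/(-93 - 39))) = -42607/(((1/2)*(1/83) - 10023) + 71647) + 126213/((-18/(-132))) = -42607/((1/166 - 10023) + 71647) + 126213/((-1/132*(-18))) = -42607/(-1663817/166 + 71647) + 126213/(3/22) = -42607/10229585/166 + 126213*(22/3) = -42607*166/10229585 + 925562 = -7072762/10229585 + 925562 = 9468108079008/10229585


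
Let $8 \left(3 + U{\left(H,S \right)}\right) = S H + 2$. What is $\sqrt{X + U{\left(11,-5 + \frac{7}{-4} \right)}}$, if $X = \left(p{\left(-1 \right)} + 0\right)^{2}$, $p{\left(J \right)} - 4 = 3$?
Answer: $\frac{13 \sqrt{14}}{8} \approx 6.0802$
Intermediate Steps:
$p{\left(J \right)} = 7$ ($p{\left(J \right)} = 4 + 3 = 7$)
$X = 49$ ($X = \left(7 + 0\right)^{2} = 7^{2} = 49$)
$U{\left(H,S \right)} = - \frac{11}{4} + \frac{H S}{8}$ ($U{\left(H,S \right)} = -3 + \frac{S H + 2}{8} = -3 + \frac{H S + 2}{8} = -3 + \frac{2 + H S}{8} = -3 + \left(\frac{1}{4} + \frac{H S}{8}\right) = - \frac{11}{4} + \frac{H S}{8}$)
$\sqrt{X + U{\left(11,-5 + \frac{7}{-4} \right)}} = \sqrt{49 + \left(- \frac{11}{4} + \frac{1}{8} \cdot 11 \left(-5 + \frac{7}{-4}\right)\right)} = \sqrt{49 + \left(- \frac{11}{4} + \frac{1}{8} \cdot 11 \left(-5 + 7 \left(- \frac{1}{4}\right)\right)\right)} = \sqrt{49 + \left(- \frac{11}{4} + \frac{1}{8} \cdot 11 \left(-5 - \frac{7}{4}\right)\right)} = \sqrt{49 + \left(- \frac{11}{4} + \frac{1}{8} \cdot 11 \left(- \frac{27}{4}\right)\right)} = \sqrt{49 - \frac{385}{32}} = \sqrt{\frac{1183}{32}} = \frac{13 \sqrt{14}}{8}$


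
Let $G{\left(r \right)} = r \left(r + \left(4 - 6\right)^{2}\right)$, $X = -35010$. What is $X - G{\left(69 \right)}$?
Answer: $-40047$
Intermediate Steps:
$G{\left(r \right)} = r \left(4 + r\right)$ ($G{\left(r \right)} = r \left(r + \left(-2\right)^{2}\right) = r \left(r + 4\right) = r \left(4 + r\right)$)
$X - G{\left(69 \right)} = -35010 - 69 \left(4 + 69\right) = -35010 - 69 \cdot 73 = -35010 - 5037 = -40047$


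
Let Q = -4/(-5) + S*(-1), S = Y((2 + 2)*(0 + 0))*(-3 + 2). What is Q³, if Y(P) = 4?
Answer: 13824/125 ≈ 110.59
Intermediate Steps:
S = -4 (S = 4*(-3 + 2) = 4*(-1) = -4)
Q = 24/5 (Q = -4/(-5) - 4*(-1) = -4*(-⅕) + 4 = ⅘ + 4 = 24/5 ≈ 4.8000)
Q³ = (24/5)³ = 13824/125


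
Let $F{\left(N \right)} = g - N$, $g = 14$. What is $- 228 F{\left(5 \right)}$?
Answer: $-2052$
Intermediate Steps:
$F{\left(N \right)} = 14 - N$
$- 228 F{\left(5 \right)} = - 228 \left(14 - 5\right) = \left(-228\right) 9 = -2052$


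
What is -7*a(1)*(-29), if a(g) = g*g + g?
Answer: 406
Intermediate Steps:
a(g) = g + g² (a(g) = g² + g = g + g²)
-7*a(1)*(-29) = -7*(1 + 1)*(-29) = -7*2*(-29) = -14*(-29) = 406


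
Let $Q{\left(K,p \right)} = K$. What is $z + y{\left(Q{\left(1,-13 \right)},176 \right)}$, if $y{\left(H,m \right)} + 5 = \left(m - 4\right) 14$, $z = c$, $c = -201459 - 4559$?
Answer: $-203615$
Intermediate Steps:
$c = -206018$
$z = -206018$
$y{\left(H,m \right)} = -61 + 14 m$ ($y{\left(H,m \right)} = -5 + \left(m - 4\right) 14 = -5 + \left(-4 + m\right) 14 = -5 + \left(-56 + 14 m\right) = -61 + 14 m$)
$z + y{\left(Q{\left(1,-13 \right)},176 \right)} = -206018 + \left(-61 + 14 \cdot 176\right) = -206018 + \left(-61 + 2464\right) = -206018 + 2403 = -203615$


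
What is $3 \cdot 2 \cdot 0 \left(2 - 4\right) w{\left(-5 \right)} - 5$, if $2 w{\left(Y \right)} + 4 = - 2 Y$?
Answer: $-5$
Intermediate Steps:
$w{\left(Y \right)} = -2 - Y$ ($w{\left(Y \right)} = -2 + \frac{\left(-2\right) Y}{2} = -2 - Y$)
$3 \cdot 2 \cdot 0 \left(2 - 4\right) w{\left(-5 \right)} - 5 = 3 \cdot 2 \cdot 0 \left(2 - 4\right) \left(-2 - -5\right) - 5 = 3 \cdot 0 \left(- 2 \left(-2 + 5\right)\right) - 5 = 3 \cdot 0 \left(\left(-2\right) 3\right) - 5 = 3 \cdot 0 \left(-6\right) - 5 = 3 \cdot 0 - 5 = 0 - 5 = -5$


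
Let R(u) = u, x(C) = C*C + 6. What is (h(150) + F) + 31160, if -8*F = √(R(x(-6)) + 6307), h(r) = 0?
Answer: 31160 - √6349/8 ≈ 31150.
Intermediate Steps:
x(C) = 6 + C² (x(C) = C² + 6 = 6 + C²)
F = -√6349/8 (F = -√((6 + (-6)²) + 6307)/8 = -√((6 + 36) + 6307)/8 = -√(42 + 6307)/8 = -√6349/8 ≈ -9.9601)
(h(150) + F) + 31160 = (0 - √6349/8) + 31160 = -√6349/8 + 31160 = 31160 - √6349/8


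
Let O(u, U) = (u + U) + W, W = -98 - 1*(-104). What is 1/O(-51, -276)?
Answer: -1/321 ≈ -0.0031153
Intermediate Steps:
W = 6 (W = -98 + 104 = 6)
O(u, U) = 6 + U + u (O(u, U) = (u + U) + 6 = (U + u) + 6 = 6 + U + u)
1/O(-51, -276) = 1/(6 - 276 - 51) = 1/(-321) = -1/321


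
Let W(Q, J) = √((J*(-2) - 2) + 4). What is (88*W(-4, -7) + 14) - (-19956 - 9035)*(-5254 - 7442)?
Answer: -368069370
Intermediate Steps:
W(Q, J) = √(2 - 2*J) (W(Q, J) = √((-2*J - 2) + 4) = √((-2 - 2*J) + 4) = √(2 - 2*J))
(88*W(-4, -7) + 14) - (-19956 - 9035)*(-5254 - 7442) = (88*√(2 - 2*(-7)) + 14) - (-19956 - 9035)*(-5254 - 7442) = (88*√(2 + 14) + 14) - (-28991)*(-12696) = (88*√16 + 14) - 1*368069736 = (88*4 + 14) - 368069736 = (352 + 14) - 368069736 = 366 - 368069736 = -368069370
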